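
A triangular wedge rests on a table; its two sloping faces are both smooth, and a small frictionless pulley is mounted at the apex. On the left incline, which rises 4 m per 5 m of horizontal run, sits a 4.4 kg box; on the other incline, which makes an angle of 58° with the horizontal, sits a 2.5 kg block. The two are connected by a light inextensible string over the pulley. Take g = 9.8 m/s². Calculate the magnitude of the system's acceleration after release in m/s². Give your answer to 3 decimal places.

0.893 m/s²

Resolve each weight along its own incline: the 4.4 kg mass has component 4.4 × 9.8 × sin 38.66° = 26.937 N down its slope, and the 2.5 kg mass has 2.5 × 9.8 × sin 58° = 20.777 N down its slope.
The 4.4 kg side's 26.937 N exceeds the other side's 20.777 N, so that mass slides down and the 2.5 kg mass slides up. Taking that direction as positive, Newton's second law for the whole system gives 26.937 − 20.777 = (4.4 + 2.5) a, so a = 6.160 / 6.9 = 0.8928 m/s².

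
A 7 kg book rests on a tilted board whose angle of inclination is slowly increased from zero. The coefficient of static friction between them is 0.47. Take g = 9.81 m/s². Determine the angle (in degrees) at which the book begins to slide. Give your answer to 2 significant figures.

At the threshold of sliding, static friction is at its maximum μ_s N and exactly balances the weight component along the incline: mg sin θ = μ_s mg cos θ.
Hence tan θ = μ_s = 0.47, so θ = arctan(0.47) = 25.1735°.

25°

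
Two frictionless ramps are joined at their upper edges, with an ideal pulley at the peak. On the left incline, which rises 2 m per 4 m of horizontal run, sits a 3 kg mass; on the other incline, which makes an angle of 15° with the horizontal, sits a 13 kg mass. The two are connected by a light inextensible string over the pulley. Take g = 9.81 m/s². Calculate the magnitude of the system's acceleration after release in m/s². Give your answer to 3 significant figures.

Resolve each weight along its own incline: the 3 kg mass has component 3 × 9.81 × sin 26.57° = 13.161 N down its slope, and the 13 kg mass has 13 × 9.81 × sin 15° = 33.007 N down its slope.
The 13 kg side's 33.007 N exceeds the other side's 13.161 N, so that mass slides down and the 3 kg mass slides up. Taking that direction as positive, Newton's second law for the whole system gives 33.007 − 13.161 = (3 + 13) a, so a = 19.846 / 16 = 1.2404 m/s².

1.24 m/s²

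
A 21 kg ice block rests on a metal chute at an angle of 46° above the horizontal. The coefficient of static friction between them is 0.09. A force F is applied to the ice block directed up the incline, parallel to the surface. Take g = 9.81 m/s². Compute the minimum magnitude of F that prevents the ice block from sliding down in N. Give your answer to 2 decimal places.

The normal force is N = mg cos 46° = 143.107 N. With F at its minimum the ice block is on the verge of sliding down, so static friction is at its maximum μ_s N = 0.09 × 143.107 = 12.880 N and acts up the slope.
Equilibrium along the incline: F + μ_s N = mg sin 46°, so F = 148.191 − 12.880 = 135.311 N.

135.31 N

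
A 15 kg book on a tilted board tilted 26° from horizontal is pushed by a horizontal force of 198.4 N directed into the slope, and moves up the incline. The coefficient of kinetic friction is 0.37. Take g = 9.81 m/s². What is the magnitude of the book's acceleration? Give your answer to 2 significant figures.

The horizontal push has components F cos 26° = 198.4 × 0.8988 = 178.322 N up the incline and F sin 26° = 198.4 × 0.4384 = 86.979 N pressing into the surface.
The normal force is therefore N = mg cos 26° + F sin 26° = 132.258 + 86.979 = 219.237 N, and kinetic friction down the slope is μN = 0.37 × 219.237 = 81.118 N.
Along the incline: F cos 26° − mg sin 26° − μN = ma, so 178.322 − 64.511 − 81.118 = 15 a, giving a = 2.1795 m/s².

2.2 m/s²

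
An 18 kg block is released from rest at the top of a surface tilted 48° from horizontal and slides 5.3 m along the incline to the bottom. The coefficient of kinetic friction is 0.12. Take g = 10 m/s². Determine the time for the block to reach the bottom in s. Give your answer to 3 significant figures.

1.26 s

The weight component along the incline is mg sin 48° = 133.766 N and the normal force is N = mg cos 48° = 120.444 N.
Friction up the slope is f = μN = 0.12 × 120.444 = 14.453 N, so the net downslope force is 133.766 − 14.453 = 119.313 N and a = 119.313 / 18 = 6.6285 m/s².
Starting from rest, L = ½at², so t = √(2L/a) = √(2 × 5.3 / 6.6285) = 1.2646 s.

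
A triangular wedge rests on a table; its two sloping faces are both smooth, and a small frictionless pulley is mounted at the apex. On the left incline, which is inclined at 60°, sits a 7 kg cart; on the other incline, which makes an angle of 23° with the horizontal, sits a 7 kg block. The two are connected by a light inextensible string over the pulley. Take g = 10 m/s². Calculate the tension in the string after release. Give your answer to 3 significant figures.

44.0 N

Resolve each weight along its own incline: the 7 kg mass has component 7 × 10 × sin 60° = 60.622 N down its slope, and the 7 kg mass has 7 × 10 × sin 23° = 27.351 N down its slope.
The 7 kg side's 60.622 N exceeds the other side's 27.351 N, so that mass slides down and the 7 kg mass slides up. Taking that direction as positive, Newton's second law for the whole system gives 60.622 − 27.351 = (7 + 7) a, so a = 33.271 / 14 = 2.3765 m/s².
For the 7 kg mass (up-slope positive): T − 27.351 = 7 × 2.3765, so T = 43.986 N.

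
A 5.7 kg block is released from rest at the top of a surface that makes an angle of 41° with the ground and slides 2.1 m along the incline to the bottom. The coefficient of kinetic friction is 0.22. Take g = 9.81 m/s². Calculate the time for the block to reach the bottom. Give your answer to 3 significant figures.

0.935 s

The weight component along the incline is mg sin 41° = 36.685 N and the normal force is N = mg cos 41° = 42.201 N.
Friction up the slope is f = μN = 0.22 × 42.201 = 9.284 N, so the net downslope force is 36.685 − 9.284 = 27.401 N and a = 27.401 / 5.7 = 4.8072 m/s².
Starting from rest, L = ½at², so t = √(2L/a) = √(2 × 2.1 / 4.8072) = 0.9347 s.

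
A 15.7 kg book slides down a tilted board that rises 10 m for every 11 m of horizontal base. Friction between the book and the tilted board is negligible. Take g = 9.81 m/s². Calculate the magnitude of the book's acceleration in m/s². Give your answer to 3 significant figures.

Resolving the weight along the incline: the component pulling the book down the slope is mg sin 42.27° = 15.7 × 9.81 × 0.6727 = 103.607 N, and the normal force is N = mg cos 42.27° = 15.7 × 9.81 × 0.7399 = 113.957 N.
With no friction the net force along the incline is 103.607 N, so a = g sin 42.27° = 103.607 / 15.7 = 6.5992 m/s².

6.60 m/s²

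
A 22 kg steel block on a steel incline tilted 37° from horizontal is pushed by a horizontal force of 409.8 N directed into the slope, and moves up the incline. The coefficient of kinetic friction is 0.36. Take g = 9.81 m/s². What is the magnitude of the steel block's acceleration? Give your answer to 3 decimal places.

2.116 m/s²

The horizontal push has components F cos 37° = 409.8 × 0.7986 = 327.266 N up the incline and F sin 37° = 409.8 × 0.6018 = 246.618 N pressing into the surface.
The normal force is therefore N = mg cos 37° + F sin 37° = 172.354 + 246.618 = 418.972 N, and kinetic friction down the slope is μN = 0.36 × 418.972 = 150.830 N.
Along the incline: F cos 37° − mg sin 37° − μN = ma, so 327.266 − 129.880 − 150.830 = 22 a, giving a = 2.1162 m/s².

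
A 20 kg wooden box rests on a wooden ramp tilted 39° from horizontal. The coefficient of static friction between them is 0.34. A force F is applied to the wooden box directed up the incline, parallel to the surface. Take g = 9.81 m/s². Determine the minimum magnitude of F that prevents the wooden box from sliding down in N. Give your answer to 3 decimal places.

71.631 N

The normal force is N = mg cos 39° = 152.476 N. With F at its minimum the wooden box is on the verge of sliding down, so static friction is at its maximum μ_s N = 0.34 × 152.476 = 51.842 N and acts up the slope.
Equilibrium along the incline: F + μ_s N = mg sin 39°, so F = 123.473 − 51.842 = 71.631 N.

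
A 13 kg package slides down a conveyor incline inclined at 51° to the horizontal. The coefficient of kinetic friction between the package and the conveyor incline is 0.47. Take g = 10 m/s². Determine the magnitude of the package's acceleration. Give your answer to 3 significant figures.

4.81 m/s²

Resolving the weight along the incline: the component pulling the package down the slope is mg sin 51° = 13 × 10 × 0.7771 = 101.023 N, and the normal force is N = mg cos 51° = 13 × 10 × 0.6293 = 81.809 N.
Kinetic friction acts up the slope with magnitude f = μN = 0.47 × 81.809 = 38.450 N.
Net force along the incline is 101.023 − 38.450 = 62.573 N, so a = 62.573 / 13 = 4.8133 m/s².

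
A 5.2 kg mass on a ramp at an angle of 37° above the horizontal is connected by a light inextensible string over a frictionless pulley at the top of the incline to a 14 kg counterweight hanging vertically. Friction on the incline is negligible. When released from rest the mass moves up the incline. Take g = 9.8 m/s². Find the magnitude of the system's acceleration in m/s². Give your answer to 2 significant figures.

5.5 m/s²

For the mass on the incline: the weight component along the slope is m₁g sin 37° = 5.2 × 9.8 × 0.6018 = 30.668 N and the normal force is N = m₁g cos 37° = 40.698 N.
Newton's second law for the mass (up-slope positive): T − 30.668 = 5.2 a. For the hanging counterweight (downward positive): 14 × 9.8 − T = 14 a.
Adding the two equations eliminates T: 106.532 = 19.2 a, so a = 5.5485 m/s².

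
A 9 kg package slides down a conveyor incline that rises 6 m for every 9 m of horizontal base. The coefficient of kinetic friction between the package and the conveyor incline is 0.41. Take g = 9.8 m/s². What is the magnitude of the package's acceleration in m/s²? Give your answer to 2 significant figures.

Resolving the weight along the incline: the component pulling the package down the slope is mg sin 33.69° = 9 × 9.8 × 0.5547 = 48.925 N, and the normal force is N = mg cos 33.69° = 9 × 9.8 × 0.8321 = 73.391 N.
Kinetic friction acts up the slope with magnitude f = μN = 0.41 × 73.391 = 30.090 N.
Net force along the incline is 48.925 − 30.090 = 18.835 N, so a = 18.835 / 9 = 2.0928 m/s².

2.1 m/s²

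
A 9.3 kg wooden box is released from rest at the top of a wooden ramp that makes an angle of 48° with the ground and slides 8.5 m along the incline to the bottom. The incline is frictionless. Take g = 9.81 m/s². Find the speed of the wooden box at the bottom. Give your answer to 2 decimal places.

11.13 m/s

The weight component along the incline is mg sin 48° = 67.799 N and the normal force is N = mg cos 48° = 61.047 N.
With no friction, a = g sin 48° = 7.2903 m/s².
Starting from rest over a distance of 8.5 m, v² = 2aL = 2 × 7.2903 × 8.5 = 123.9351, so v = 11.1326 m/s.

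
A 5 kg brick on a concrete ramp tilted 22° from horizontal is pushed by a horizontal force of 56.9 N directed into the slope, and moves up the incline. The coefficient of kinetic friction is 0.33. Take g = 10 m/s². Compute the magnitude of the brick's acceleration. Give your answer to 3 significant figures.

The horizontal push has components F cos 22° = 56.9 × 0.9272 = 52.758 N up the incline and F sin 22° = 56.9 × 0.3746 = 21.315 N pressing into the surface.
The normal force is therefore N = mg cos 22° + F sin 22° = 46.360 + 21.315 = 67.675 N, and kinetic friction down the slope is μN = 0.33 × 67.675 = 22.333 N.
Along the incline: F cos 22° − mg sin 22° − μN = ma, so 52.758 − 18.730 − 22.333 = 5 a, giving a = 2.3390 m/s².

2.34 m/s²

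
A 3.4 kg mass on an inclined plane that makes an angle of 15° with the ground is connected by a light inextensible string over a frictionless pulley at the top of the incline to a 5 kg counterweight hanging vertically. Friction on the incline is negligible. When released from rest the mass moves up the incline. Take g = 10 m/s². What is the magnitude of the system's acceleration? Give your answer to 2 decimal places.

For the mass on the incline: the weight component along the slope is m₁g sin 15° = 3.4 × 10 × 0.2588 = 8.799 N and the normal force is N = m₁g cos 15° = 32.841 N.
Newton's second law for the mass (up-slope positive): T − 8.799 = 3.4 a. For the hanging counterweight (downward positive): 5 × 10 − T = 5 a.
Adding the two equations eliminates T: 41.201 = 8.4 a, so a = 4.9049 m/s².

4.90 m/s²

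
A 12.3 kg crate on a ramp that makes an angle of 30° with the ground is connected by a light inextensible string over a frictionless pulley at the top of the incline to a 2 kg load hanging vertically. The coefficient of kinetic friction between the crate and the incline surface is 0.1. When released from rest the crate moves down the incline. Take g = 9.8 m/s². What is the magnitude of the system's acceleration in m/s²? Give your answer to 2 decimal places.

2.11 m/s²

For the crate on the incline: the weight component along the slope is m₁g sin 30° = 12.3 × 9.8 × 0.5000 = 60.270 N and the normal force is N = m₁g cos 30° = 104.391 N.
Kinetic friction opposes the crate's motion down the incline: f = μN = 0.1 × 104.391 = 10.439 N acting up the slope.
Newton's second law for the crate (down-slope positive): 60.270 − 10.439 − T = 12.3 a. For the hanging load (upward positive): T − 2 × 9.8 = 2 a.
Adding the two equations eliminates T: 30.231 = 14.3 a, so a = 2.1141 m/s².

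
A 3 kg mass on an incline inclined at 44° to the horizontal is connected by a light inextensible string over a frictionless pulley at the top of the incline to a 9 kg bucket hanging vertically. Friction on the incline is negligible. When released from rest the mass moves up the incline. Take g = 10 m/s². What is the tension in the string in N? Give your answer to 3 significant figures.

For the mass on the incline: the weight component along the slope is m₁g sin 44° = 3 × 10 × 0.6947 = 20.841 N and the normal force is N = m₁g cos 44° = 21.580 N.
Newton's second law for the mass (up-slope positive): T − 20.841 = 3 a. For the hanging bucket (downward positive): 9 × 10 − T = 9 a.
Adding the two equations eliminates T: 69.159 = 12 a, so a = 5.7633 m/s².
Then from the hanging bucket's equation, T = 9 × (10 − 5.7633) = 38.130 N.

38.1 N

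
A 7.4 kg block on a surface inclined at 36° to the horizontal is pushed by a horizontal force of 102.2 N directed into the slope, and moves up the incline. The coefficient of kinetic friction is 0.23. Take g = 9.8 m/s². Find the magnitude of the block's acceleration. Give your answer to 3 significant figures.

1.72 m/s²

The horizontal push has components F cos 36° = 102.2 × 0.8090 = 82.680 N up the incline and F sin 36° = 102.2 × 0.5878 = 60.073 N pressing into the surface.
The normal force is therefore N = mg cos 36° + F sin 36° = 58.669 + 60.073 = 118.742 N, and kinetic friction down the slope is μN = 0.23 × 118.742 = 27.311 N.
Along the incline: F cos 36° − mg sin 36° − μN = ma, so 82.680 − 42.627 − 27.311 = 7.4 a, giving a = 1.7219 m/s².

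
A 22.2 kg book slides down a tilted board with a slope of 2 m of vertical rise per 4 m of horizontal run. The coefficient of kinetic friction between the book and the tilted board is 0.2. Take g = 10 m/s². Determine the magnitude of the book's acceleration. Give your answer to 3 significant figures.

2.68 m/s²

Resolving the weight along the incline: the component pulling the book down the slope is mg sin 26.57° = 22.2 × 10 × 0.4472 = 99.278 N, and the normal force is N = mg cos 26.57° = 22.2 × 10 × 0.8944 = 198.557 N.
Kinetic friction acts up the slope with magnitude f = μN = 0.2 × 198.557 = 39.711 N.
Net force along the incline is 99.278 − 39.711 = 59.567 N, so a = 59.567 / 22.2 = 2.6832 m/s².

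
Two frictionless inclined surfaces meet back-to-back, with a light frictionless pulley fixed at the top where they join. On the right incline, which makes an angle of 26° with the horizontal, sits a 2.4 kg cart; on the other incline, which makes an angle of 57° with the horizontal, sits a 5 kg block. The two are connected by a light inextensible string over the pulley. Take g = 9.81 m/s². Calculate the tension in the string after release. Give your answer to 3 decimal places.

20.315 N

Resolve each weight along its own incline: the 2.4 kg mass has component 2.4 × 9.81 × sin 26° = 10.321 N down its slope, and the 5 kg mass has 5 × 9.81 × sin 57° = 41.137 N down its slope.
The 5 kg side's 41.137 N exceeds the other side's 10.321 N, so that mass slides down and the 2.4 kg mass slides up. Taking that direction as positive, Newton's second law for the whole system gives 41.137 − 10.321 = (2.4 + 5) a, so a = 30.816 / 7.4 = 4.1643 m/s².
For the 2.4 kg mass (up-slope positive): T − 10.321 = 2.4 × 4.1643, so T = 20.315 N.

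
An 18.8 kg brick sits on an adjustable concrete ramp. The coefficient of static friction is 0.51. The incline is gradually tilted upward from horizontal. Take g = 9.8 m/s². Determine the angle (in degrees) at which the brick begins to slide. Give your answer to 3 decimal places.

27.022°

At the threshold of sliding, static friction is at its maximum μ_s N and exactly balances the weight component along the incline: mg sin θ = μ_s mg cos θ.
Hence tan θ = μ_s = 0.51, so θ = arctan(0.51) = 27.0216°.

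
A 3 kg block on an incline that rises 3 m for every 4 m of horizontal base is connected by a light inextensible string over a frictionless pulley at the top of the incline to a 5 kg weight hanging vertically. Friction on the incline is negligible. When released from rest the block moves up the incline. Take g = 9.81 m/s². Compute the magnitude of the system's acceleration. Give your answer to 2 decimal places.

3.92 m/s²

For the block on the incline: the weight component along the slope is m₁g sin 36.87° = 3 × 9.81 × 0.6000 = 17.658 N and the normal force is N = m₁g cos 36.87° = 23.544 N.
Newton's second law for the block (up-slope positive): T − 17.658 = 3 a. For the hanging weight (downward positive): 5 × 9.81 − T = 5 a.
Adding the two equations eliminates T: 31.392 = 8 a, so a = 3.9240 m/s².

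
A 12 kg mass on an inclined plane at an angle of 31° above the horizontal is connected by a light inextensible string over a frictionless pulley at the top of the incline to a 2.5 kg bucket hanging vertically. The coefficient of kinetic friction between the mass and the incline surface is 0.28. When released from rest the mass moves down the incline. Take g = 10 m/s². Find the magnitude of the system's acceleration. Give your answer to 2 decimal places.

0.55 m/s²

For the mass on the incline: the weight component along the slope is m₁g sin 31° = 12 × 10 × 0.5150 = 61.800 N and the normal force is N = m₁g cos 31° = 102.860 N.
Kinetic friction opposes the mass's motion down the incline: f = μN = 0.28 × 102.860 = 28.801 N acting up the slope.
Newton's second law for the mass (down-slope positive): 61.800 − 28.801 − T = 12 a. For the hanging bucket (upward positive): T − 2.5 × 10 = 2.5 a.
Adding the two equations eliminates T: 7.999 = 14.5 a, so a = 0.5517 m/s².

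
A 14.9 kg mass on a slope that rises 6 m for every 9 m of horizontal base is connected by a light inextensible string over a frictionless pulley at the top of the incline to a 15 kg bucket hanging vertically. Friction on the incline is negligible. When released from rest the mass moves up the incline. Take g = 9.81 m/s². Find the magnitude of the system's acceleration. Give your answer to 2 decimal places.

For the mass on the incline: the weight component along the slope is m₁g sin 33.69° = 14.9 × 9.81 × 0.5547 = 81.080 N and the normal force is N = m₁g cos 33.69° = 121.620 N.
Newton's second law for the mass (up-slope positive): T − 81.080 = 14.9 a. For the hanging bucket (downward positive): 15 × 9.81 − T = 15 a.
Adding the two equations eliminates T: 66.070 = 29.9 a, so a = 2.2097 m/s².

2.21 m/s²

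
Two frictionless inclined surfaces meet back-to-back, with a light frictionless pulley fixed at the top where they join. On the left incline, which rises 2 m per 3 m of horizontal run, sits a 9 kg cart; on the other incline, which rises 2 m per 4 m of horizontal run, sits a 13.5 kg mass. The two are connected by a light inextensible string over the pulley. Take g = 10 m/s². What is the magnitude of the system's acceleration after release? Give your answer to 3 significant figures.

0.464 m/s²

Resolve each weight along its own incline: the 9 kg mass has component 9 × 10 × sin 33.69° = 49.923 N down its slope, and the 13.5 kg mass has 13.5 × 10 × sin 26.57° = 60.374 N down its slope.
The 13.5 kg side's 60.374 N exceeds the other side's 49.923 N, so that mass slides down and the 9 kg mass slides up. Taking that direction as positive, Newton's second law for the whole system gives 60.374 − 49.923 = (9 + 13.5) a, so a = 10.451 / 22.5 = 0.4645 m/s².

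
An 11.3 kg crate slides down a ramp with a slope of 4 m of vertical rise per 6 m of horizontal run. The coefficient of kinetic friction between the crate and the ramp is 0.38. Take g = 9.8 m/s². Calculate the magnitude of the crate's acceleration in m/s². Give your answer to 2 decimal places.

Resolving the weight along the incline: the component pulling the crate down the slope is mg sin 33.69° = 11.3 × 9.8 × 0.5547 = 61.427 N, and the normal force is N = mg cos 33.69° = 11.3 × 9.8 × 0.8321 = 92.147 N.
Kinetic friction acts up the slope with magnitude f = μN = 0.38 × 92.147 = 35.016 N.
Net force along the incline is 61.427 − 35.016 = 26.411 N, so a = 26.411 / 11.3 = 2.3373 m/s².

2.34 m/s²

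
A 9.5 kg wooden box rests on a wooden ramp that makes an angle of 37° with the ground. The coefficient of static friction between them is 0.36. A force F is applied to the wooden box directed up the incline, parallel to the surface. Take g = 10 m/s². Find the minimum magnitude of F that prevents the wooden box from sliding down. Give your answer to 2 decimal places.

The normal force is N = mg cos 37° = 75.870 N. With F at its minimum the wooden box is on the verge of sliding down, so static friction is at its maximum μ_s N = 0.36 × 75.870 = 27.313 N and acts up the slope.
Equilibrium along the incline: F + μ_s N = mg sin 37°, so F = 57.172 − 27.313 = 29.859 N.

29.86 N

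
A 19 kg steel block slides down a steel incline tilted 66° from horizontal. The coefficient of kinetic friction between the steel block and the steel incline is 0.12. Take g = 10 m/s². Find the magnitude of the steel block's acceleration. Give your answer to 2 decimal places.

8.65 m/s²

Resolving the weight along the incline: the component pulling the steel block down the slope is mg sin 66° = 19 × 10 × 0.9135 = 173.565 N, and the normal force is N = mg cos 66° = 19 × 10 × 0.4067 = 77.273 N.
Kinetic friction acts up the slope with magnitude f = μN = 0.12 × 77.273 = 9.273 N.
Net force along the incline is 173.565 − 9.273 = 164.292 N, so a = 164.292 / 19 = 8.6469 m/s².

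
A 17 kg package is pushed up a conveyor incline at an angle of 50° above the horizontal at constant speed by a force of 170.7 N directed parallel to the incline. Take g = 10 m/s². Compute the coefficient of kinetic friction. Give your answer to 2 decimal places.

0.37

At constant speed ΣF = 0 along the incline. The applied 170.7 N acts up the slope; the weight component mg sin 50° = 130.228 N and kinetic friction μN both act down the slope.
So 170.7 = 130.228 + μ × 109.274, giving μ = (170.7 − 130.228) / 109.274 = 0.3704.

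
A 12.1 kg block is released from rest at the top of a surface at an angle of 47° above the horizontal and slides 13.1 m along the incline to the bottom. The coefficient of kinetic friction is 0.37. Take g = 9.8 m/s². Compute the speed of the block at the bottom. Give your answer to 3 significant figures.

The weight component along the incline is mg sin 47° = 86.724 N and the normal force is N = mg cos 47° = 80.871 N.
Friction up the slope is f = μN = 0.37 × 80.871 = 29.922 N, so the net downslope force is 86.724 − 29.922 = 56.802 N and a = 56.802 / 12.1 = 4.6944 m/s².
Starting from rest over a distance of 13.1 m, v² = 2aL = 2 × 4.6944 × 13.1 = 122.9933, so v = 11.0902 m/s.

11.1 m/s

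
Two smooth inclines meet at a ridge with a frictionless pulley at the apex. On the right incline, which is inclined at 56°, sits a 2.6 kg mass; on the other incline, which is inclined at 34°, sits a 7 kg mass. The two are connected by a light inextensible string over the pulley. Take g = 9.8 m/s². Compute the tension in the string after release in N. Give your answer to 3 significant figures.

Resolve each weight along its own incline: the 2.6 kg mass has component 2.6 × 9.8 × sin 56° = 21.124 N down its slope, and the 7 kg mass has 7 × 9.8 × sin 34° = 38.361 N down its slope.
The 7 kg side's 38.361 N exceeds the other side's 21.124 N, so that mass slides down and the 2.6 kg mass slides up. Taking that direction as positive, Newton's second law for the whole system gives 38.361 − 21.124 = (2.6 + 7) a, so a = 17.237 / 9.6 = 1.7955 m/s².
For the 2.6 kg mass (up-slope positive): T − 21.124 = 2.6 × 1.7955, so T = 25.792 N.

25.8 N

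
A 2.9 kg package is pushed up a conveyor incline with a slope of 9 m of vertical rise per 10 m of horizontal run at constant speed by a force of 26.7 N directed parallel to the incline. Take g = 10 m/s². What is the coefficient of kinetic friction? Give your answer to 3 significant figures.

0.339

At constant speed ΣF = 0 along the incline. The applied 26.7 N acts up the slope; the weight component mg sin 41.99° = 19.400 N and kinetic friction μN both act down the slope.
So 26.7 = 19.400 + μ × 21.556, giving μ = (26.7 − 19.400) / 21.556 = 0.3387.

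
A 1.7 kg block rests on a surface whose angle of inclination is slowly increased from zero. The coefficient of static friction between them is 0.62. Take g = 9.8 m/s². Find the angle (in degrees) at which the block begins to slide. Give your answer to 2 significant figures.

32°

At the threshold of sliding, static friction is at its maximum μ_s N and exactly balances the weight component along the incline: mg sin θ = μ_s mg cos θ.
Hence tan θ = μ_s = 0.62, so θ = arctan(0.62) = 31.7989°.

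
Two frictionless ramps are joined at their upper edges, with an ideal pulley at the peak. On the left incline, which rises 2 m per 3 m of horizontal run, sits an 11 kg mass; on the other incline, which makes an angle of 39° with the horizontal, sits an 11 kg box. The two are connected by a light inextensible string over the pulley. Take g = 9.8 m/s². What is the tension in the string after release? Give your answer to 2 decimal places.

Resolve each weight along its own incline: the 11 kg mass has component 11 × 9.8 × sin 33.69° = 59.797 N down its slope, and the 11 kg mass has 11 × 9.8 × sin 39° = 67.841 N down its slope.
The 11 kg side's 67.841 N exceeds the other side's 59.797 N, so that mass slides down and the 11 kg mass slides up. Taking that direction as positive, Newton's second law for the whole system gives 67.841 − 59.797 = (11 + 11) a, so a = 8.044 / 22 = 0.3656 m/s².
For the 11 kg mass (up-slope positive): T − 59.797 = 11 × 0.3656, so T = 63.819 N.

63.82 N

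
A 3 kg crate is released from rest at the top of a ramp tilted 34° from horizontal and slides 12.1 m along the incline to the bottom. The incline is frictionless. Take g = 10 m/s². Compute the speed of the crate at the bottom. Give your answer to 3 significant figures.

The weight component along the incline is mg sin 34° = 16.776 N and the normal force is N = mg cos 34° = 24.871 N.
With no friction, a = g sin 34° = 5.5919 m/s².
Starting from rest over a distance of 12.1 m, v² = 2aL = 2 × 5.5919 × 12.1 = 135.3240, so v = 11.6329 m/s.

11.6 m/s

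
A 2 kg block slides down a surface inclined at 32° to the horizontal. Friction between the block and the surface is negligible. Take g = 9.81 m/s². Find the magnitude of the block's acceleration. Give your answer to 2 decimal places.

5.20 m/s²

Resolving the weight along the incline: the component pulling the block down the slope is mg sin 32° = 2 × 9.81 × 0.5299 = 10.397 N, and the normal force is N = mg cos 32° = 2 × 9.81 × 0.8480 = 16.638 N.
With no friction the net force along the incline is 10.397 N, so a = g sin 32° = 10.397 / 2 = 5.1985 m/s².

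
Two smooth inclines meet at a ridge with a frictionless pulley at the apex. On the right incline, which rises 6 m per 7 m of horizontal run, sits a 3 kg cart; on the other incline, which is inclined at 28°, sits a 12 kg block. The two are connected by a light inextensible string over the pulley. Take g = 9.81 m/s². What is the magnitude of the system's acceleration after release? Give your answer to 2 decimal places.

2.41 m/s²

Resolve each weight along its own incline: the 3 kg mass has component 3 × 9.81 × sin 40.60° = 19.153 N down its slope, and the 12 kg mass has 12 × 9.81 × sin 28° = 55.266 N down its slope.
The 12 kg side's 55.266 N exceeds the other side's 19.153 N, so that mass slides down and the 3 kg mass slides up. Taking that direction as positive, Newton's second law for the whole system gives 55.266 − 19.153 = (3 + 12) a, so a = 36.113 / 15 = 2.4075 m/s².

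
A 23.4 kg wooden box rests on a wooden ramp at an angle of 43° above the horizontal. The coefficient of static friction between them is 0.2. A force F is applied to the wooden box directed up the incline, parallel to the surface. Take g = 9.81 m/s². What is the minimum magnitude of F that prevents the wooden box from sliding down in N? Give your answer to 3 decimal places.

The normal force is N = mg cos 43° = 167.885 N. With F at its minimum the wooden box is on the verge of sliding down, so static friction is at its maximum μ_s N = 0.2 × 167.885 = 33.577 N and acts up the slope.
Equilibrium along the incline: F + μ_s N = mg sin 43°, so F = 156.555 − 33.577 = 122.978 N.

122.978 N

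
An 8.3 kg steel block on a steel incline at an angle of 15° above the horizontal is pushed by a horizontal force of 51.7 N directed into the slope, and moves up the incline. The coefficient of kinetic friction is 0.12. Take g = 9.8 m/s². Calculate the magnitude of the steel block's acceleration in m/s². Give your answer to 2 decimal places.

2.15 m/s²

The horizontal push has components F cos 15° = 51.7 × 0.9659 = 49.937 N up the incline and F sin 15° = 51.7 × 0.2588 = 13.380 N pressing into the surface.
The normal force is therefore N = mg cos 15° + F sin 15° = 78.566 + 13.380 = 91.946 N, and kinetic friction down the slope is μN = 0.12 × 91.946 = 11.034 N.
Along the incline: F cos 15° − mg sin 15° − μN = ma, so 49.937 − 21.051 − 11.034 = 8.3 a, giving a = 2.1508 m/s².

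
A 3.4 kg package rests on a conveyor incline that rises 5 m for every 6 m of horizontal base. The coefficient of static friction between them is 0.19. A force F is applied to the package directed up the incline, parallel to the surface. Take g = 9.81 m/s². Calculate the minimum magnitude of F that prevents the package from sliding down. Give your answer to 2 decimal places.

The normal force is N = mg cos 39.81° = 25.623 N. With F at its minimum the package is on the verge of sliding down, so static friction is at its maximum μ_s N = 0.19 × 25.623 = 4.868 N and acts up the slope.
Equilibrium along the incline: F + μ_s N = mg sin 39.81°, so F = 21.353 − 4.868 = 16.485 N.

16.48 N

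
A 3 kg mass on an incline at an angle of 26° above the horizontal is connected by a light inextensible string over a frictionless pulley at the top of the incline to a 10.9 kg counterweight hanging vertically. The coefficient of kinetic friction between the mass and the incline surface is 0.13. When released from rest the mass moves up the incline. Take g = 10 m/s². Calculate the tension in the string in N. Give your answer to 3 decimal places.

36.587 N

For the mass on the incline: the weight component along the slope is m₁g sin 26° = 3 × 10 × 0.4384 = 13.152 N and the normal force is N = m₁g cos 26° = 26.964 N.
Kinetic friction opposes the mass's motion up the incline: f = μN = 0.13 × 26.964 = 3.505 N acting down the slope.
Newton's second law for the mass (up-slope positive): T − 13.152 − 3.505 = 3 a. For the hanging counterweight (downward positive): 10.9 × 10 − T = 10.9 a.
Adding the two equations eliminates T: 92.343 = 13.9 a, so a = 6.6434 m/s².
Then from the hanging counterweight's equation, T = 10.9 × (10 − 6.6434) = 36.587 N.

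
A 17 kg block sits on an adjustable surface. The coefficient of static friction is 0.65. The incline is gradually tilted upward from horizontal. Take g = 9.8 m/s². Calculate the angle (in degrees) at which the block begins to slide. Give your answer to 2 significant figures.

At the threshold of sliding, static friction is at its maximum μ_s N and exactly balances the weight component along the incline: mg sin θ = μ_s mg cos θ.
Hence tan θ = μ_s = 0.65, so θ = arctan(0.65) = 33.0239°.

33°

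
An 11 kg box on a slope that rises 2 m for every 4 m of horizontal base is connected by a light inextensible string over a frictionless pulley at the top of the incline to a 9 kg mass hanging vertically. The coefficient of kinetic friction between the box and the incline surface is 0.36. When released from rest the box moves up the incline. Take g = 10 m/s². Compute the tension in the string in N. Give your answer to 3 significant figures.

For the box on the incline: the weight component along the slope is m₁g sin 26.57° = 11 × 10 × 0.4472 = 49.192 N and the normal force is N = m₁g cos 26.57° = 98.387 N.
Kinetic friction opposes the box's motion up the incline: f = μN = 0.36 × 98.387 = 35.419 N acting down the slope.
Newton's second law for the box (up-slope positive): T − 49.192 − 35.419 = 11 a. For the hanging mass (downward positive): 9 × 10 − T = 9 a.
Adding the two equations eliminates T: 5.389 = 20 a, so a = 0.2695 m/s².
Then from the hanging mass's equation, T = 9 × (10 − 0.2695) = 87.575 N.

87.6 N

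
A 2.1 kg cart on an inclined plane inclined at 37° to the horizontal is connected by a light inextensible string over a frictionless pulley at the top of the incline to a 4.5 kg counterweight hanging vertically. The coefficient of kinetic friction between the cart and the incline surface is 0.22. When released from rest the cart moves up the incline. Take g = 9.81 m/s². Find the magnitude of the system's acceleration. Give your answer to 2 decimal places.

For the cart on the incline: the weight component along the slope is m₁g sin 37° = 2.1 × 9.81 × 0.6018 = 12.398 N and the normal force is N = m₁g cos 37° = 16.453 N.
Kinetic friction opposes the cart's motion up the incline: f = μN = 0.22 × 16.453 = 3.620 N acting down the slope.
Newton's second law for the cart (up-slope positive): T − 12.398 − 3.620 = 2.1 a. For the hanging counterweight (downward positive): 4.5 × 9.81 − T = 4.5 a.
Adding the two equations eliminates T: 28.127 = 6.6 a, so a = 4.2617 m/s².

4.26 m/s²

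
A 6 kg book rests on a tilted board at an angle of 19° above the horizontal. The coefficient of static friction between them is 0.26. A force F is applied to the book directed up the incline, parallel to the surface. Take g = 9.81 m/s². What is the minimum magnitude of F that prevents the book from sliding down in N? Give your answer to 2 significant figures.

4.7 N

The normal force is N = mg cos 19° = 55.653 N. With F at its minimum the book is on the verge of sliding down, so static friction is at its maximum μ_s N = 0.26 × 55.653 = 14.470 N and acts up the slope.
Equilibrium along the incline: F + μ_s N = mg sin 19°, so F = 19.163 − 14.470 = 4.693 N.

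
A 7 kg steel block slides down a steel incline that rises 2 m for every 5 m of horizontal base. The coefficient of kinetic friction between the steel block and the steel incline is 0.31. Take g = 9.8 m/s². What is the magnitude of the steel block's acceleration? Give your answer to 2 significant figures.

0.82 m/s²

Resolving the weight along the incline: the component pulling the steel block down the slope is mg sin 21.80° = 7 × 9.8 × 0.3714 = 25.478 N, and the normal force is N = mg cos 21.80° = 7 × 9.8 × 0.9285 = 63.695 N.
Kinetic friction acts up the slope with magnitude f = μN = 0.31 × 63.695 = 19.745 N.
Net force along the incline is 25.478 − 19.745 = 5.733 N, so a = 5.733 / 7 = 0.8190 m/s².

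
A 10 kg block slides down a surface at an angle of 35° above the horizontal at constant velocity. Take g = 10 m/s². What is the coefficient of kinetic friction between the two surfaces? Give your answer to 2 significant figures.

At constant velocity the net force along the incline is zero: mg sin 35° = μ mg cos 35°.
So μ = tan 35° = 0.5736 / 0.8192 = 0.7002.

0.70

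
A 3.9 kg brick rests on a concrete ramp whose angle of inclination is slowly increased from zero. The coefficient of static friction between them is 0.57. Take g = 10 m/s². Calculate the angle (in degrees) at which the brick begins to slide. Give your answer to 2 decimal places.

At the threshold of sliding, static friction is at its maximum μ_s N and exactly balances the weight component along the incline: mg sin θ = μ_s mg cos θ.
Hence tan θ = μ_s = 0.57, so θ = arctan(0.57) = 29.6831°.

29.68°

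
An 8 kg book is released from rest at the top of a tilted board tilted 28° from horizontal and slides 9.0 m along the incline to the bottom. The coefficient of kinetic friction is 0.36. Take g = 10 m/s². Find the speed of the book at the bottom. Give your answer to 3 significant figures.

The weight component along the incline is mg sin 28° = 37.558 N and the normal force is N = mg cos 28° = 70.636 N.
Friction up the slope is f = μN = 0.36 × 70.636 = 25.429 N, so the net downslope force is 37.558 − 25.429 = 12.129 N and a = 12.129 / 8 = 1.5161 m/s².
Starting from rest over a distance of 9.0 m, v² = 2aL = 2 × 1.5161 × 9.0 = 27.2898, so v = 5.2240 m/s.

5.22 m/s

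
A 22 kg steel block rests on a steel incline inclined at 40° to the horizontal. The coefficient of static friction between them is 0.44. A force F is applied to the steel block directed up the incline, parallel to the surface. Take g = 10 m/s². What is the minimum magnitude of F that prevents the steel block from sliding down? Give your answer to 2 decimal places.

The normal force is N = mg cos 40° = 168.530 N. With F at its minimum the steel block is on the verge of sliding down, so static friction is at its maximum μ_s N = 0.44 × 168.530 = 74.153 N and acts up the slope.
Equilibrium along the incline: F + μ_s N = mg sin 40°, so F = 141.413 − 74.153 = 67.260 N.

67.26 N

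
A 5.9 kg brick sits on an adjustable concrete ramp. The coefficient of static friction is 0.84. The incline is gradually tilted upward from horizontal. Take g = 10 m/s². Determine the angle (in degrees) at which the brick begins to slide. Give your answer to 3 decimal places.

At the threshold of sliding, static friction is at its maximum μ_s N and exactly balances the weight component along the incline: mg sin θ = μ_s mg cos θ.
Hence tan θ = μ_s = 0.84, so θ = arctan(0.84) = 40.0303°.

40.030°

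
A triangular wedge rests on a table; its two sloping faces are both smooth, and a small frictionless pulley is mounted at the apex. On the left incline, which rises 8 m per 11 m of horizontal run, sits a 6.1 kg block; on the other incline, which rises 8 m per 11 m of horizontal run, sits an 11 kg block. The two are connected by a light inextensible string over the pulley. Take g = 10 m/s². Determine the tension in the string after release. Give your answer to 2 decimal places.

Resolve each weight along its own incline: the 6.1 kg mass has component 6.1 × 10 × sin 36.03° = 35.878 N down its slope, and the 11 kg mass has 11 × 10 × sin 36.03° = 64.699 N down its slope.
The 11 kg side's 64.699 N exceeds the other side's 35.878 N, so that mass slides down and the 6.1 kg mass slides up. Taking that direction as positive, Newton's second law for the whole system gives 64.699 − 35.878 = (6.1 + 11) a, so a = 28.821 / 17.1 = 1.6854 m/s².
For the 6.1 kg mass (up-slope positive): T − 35.878 = 6.1 × 1.6854, so T = 46.159 N.

46.16 N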